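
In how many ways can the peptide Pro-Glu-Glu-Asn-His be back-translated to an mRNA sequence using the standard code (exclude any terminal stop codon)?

64

Pro: 4 codons.
Glu: 2 codons.
Glu: 2 codons.
Asn: 2 codons.
His: 2 codons.
4 × 2 × 2 × 2 × 2 = 64.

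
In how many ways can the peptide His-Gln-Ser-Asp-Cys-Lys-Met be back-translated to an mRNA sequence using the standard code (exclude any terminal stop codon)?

His: 2 codons.
Gln: 2 codons.
Ser: 6 codons.
Asp: 2 codons.
Cys: 2 codons.
Lys: 2 codons.
Met: 1 codon.
2 × 2 × 6 × 2 × 2 × 2 × 1 = 192.

192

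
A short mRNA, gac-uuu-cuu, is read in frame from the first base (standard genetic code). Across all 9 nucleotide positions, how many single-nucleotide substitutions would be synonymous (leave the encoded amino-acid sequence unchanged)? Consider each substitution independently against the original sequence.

Codon 1 (GAC, Asp): 1 synonymous substitution.
Codon 2 (UUU, Phe): 1 synonymous substitution.
Codon 3 (CUU, Leu): 3 synonymous substitutions.
Total: 1 + 1 + 3 = 5.

5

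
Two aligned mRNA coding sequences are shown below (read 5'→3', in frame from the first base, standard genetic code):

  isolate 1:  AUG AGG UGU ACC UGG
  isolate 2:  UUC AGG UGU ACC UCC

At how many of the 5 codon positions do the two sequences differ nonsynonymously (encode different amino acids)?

Codon 1: AUG Met / UUC Phe — nonsynonymous.
Codon 2: AGG Arg / AGG Arg — identical.
Codon 3: UGU Cys / UGU Cys — identical.
Codon 4: ACC Thr / ACC Thr — identical.
Codon 5: UGG Trp / UCC Ser — nonsynonymous.
Nonsynonymous differences: 2.

2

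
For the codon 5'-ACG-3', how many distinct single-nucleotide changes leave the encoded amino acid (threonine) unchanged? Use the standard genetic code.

Position 1: none → 0 synonymous.
Position 2: none → 0 synonymous.
Position 3: ACU, ACC, ACA → 3 synonymous.
Total: 0 + 0 + 3 = 3.

3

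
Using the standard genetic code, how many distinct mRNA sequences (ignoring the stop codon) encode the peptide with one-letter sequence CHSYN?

96

Cys: 2 codons.
His: 2 codons.
Ser: 6 codons.
Tyr: 2 codons.
Asn: 2 codons.
2 × 2 × 6 × 2 × 2 = 96.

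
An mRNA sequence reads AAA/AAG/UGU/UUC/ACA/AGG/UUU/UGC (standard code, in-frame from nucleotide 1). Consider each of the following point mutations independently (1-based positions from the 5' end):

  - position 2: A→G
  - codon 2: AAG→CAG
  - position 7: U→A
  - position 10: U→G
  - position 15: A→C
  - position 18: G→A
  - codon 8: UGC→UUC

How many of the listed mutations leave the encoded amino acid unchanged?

Codon 1: AAA (Lys) → AGA (Arg) — missense.
Codon 2: AAG (Lys) → CAG (Gln) — missense.
Codon 3: UGU (Cys) → AGU (Ser) — missense.
Codon 4: UUC (Phe) → GUC (Val) — missense.
Codon 5: ACA (Thr) → ACC (Thr) — synonymous.
Codon 6: AGG (Arg) → AGA (Arg) — synonymous.
Codon 8: UGC (Cys) → UUC (Phe) — missense.
Synonymous: 2 of 7.

2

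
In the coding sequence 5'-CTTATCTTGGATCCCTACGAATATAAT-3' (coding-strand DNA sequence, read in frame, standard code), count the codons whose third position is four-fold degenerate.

Codon 1 CTT (Leu): third position 4-fold.
Codon 2 ATC (Ile): third position 3-fold.
Codon 3 TTG (Leu): third position 2-fold.
Codon 4 GAT (Asp): third position 2-fold.
Codon 5 CCC (Pro): third position 4-fold.
Codon 6 TAC (Tyr): third position 2-fold.
Codon 7 GAA (Glu): third position 2-fold.
Codon 8 TAT (Tyr): third position 2-fold.
Codon 9 AAT (Asn): third position 2-fold.
Four-fold degenerate third positions: 2.

2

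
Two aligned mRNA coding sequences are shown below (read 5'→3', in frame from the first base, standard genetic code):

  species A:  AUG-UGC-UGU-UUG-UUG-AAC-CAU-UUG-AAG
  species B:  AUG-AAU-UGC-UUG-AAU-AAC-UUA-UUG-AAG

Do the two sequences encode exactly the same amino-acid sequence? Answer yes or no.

no

Codon 1: AUG Met / AUG Met — identical.
Codon 2: UGC Cys / AAU Asn — nonsynonymous.
Codon 3: UGU Cys / UGC Cys — synonymous.
Codon 4: UUG Leu / UUG Leu — identical.
Codon 5: UUG Leu / AAU Asn — nonsynonymous.
Codon 6: AAC Asn / AAC Asn — identical.
Codon 7: CAU His / UUA Leu — nonsynonymous.
Codon 8: UUG Leu / UUG Leu — identical.
Codon 9: AAG Lys / AAG Lys — identical.
Nonsynonymous differences: 3 → different protein.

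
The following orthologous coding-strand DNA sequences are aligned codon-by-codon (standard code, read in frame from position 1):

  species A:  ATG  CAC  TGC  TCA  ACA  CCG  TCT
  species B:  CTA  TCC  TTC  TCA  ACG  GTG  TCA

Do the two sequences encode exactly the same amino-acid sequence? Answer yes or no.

no

Codon 1: ATG Met / CTA Leu — nonsynonymous.
Codon 2: CAC His / TCC Ser — nonsynonymous.
Codon 3: TGC Cys / TTC Phe — nonsynonymous.
Codon 4: TCA Ser / TCA Ser — identical.
Codon 5: ACA Thr / ACG Thr — synonymous.
Codon 6: CCG Pro / GTG Val — nonsynonymous.
Codon 7: TCT Ser / TCA Ser — synonymous.
Nonsynonymous differences: 4 → different protein.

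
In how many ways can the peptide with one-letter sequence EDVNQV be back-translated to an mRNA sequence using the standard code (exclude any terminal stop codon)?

256

Glu: 2 codons.
Asp: 2 codons.
Val: 4 codons.
Asn: 2 codons.
Gln: 2 codons.
Val: 4 codons.
2 × 2 × 4 × 2 × 2 × 4 = 256.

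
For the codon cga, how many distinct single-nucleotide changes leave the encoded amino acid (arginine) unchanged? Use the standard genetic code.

4

Position 1: AGA → 1 synonymous.
Position 2: none → 0 synonymous.
Position 3: CGU, CGC, CGG → 3 synonymous.
Total: 1 + 0 + 3 = 4.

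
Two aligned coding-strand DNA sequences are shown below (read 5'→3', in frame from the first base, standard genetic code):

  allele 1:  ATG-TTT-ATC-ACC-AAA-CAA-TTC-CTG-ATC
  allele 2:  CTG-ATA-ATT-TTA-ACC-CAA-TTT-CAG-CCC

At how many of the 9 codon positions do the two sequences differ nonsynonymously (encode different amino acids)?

6

Codon 1: ATG Met / CTG Leu — nonsynonymous.
Codon 2: TTT Phe / ATA Ile — nonsynonymous.
Codon 3: ATC Ile / ATT Ile — synonymous.
Codon 4: ACC Thr / TTA Leu — nonsynonymous.
Codon 5: AAA Lys / ACC Thr — nonsynonymous.
Codon 6: CAA Gln / CAA Gln — identical.
Codon 7: TTC Phe / TTT Phe — synonymous.
Codon 8: CTG Leu / CAG Gln — nonsynonymous.
Codon 9: ATC Ile / CCC Pro — nonsynonymous.
Nonsynonymous differences: 6.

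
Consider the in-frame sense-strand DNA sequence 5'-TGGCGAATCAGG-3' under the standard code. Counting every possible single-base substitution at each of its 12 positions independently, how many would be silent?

8

Codon 1 (TGG, Trp): 0 synonymous substitutions.
Codon 2 (CGA, Arg): 4 synonymous substitutions.
Codon 3 (ATC, Ile): 2 synonymous substitutions.
Codon 4 (AGG, Arg): 2 synonymous substitutions.
Total: 0 + 4 + 2 + 2 = 8.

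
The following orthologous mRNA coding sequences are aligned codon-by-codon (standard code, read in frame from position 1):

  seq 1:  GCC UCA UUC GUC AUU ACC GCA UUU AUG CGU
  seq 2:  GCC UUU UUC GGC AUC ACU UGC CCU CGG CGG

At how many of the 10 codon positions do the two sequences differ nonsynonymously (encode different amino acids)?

Codon 1: GCC Ala / GCC Ala — identical.
Codon 2: UCA Ser / UUU Phe — nonsynonymous.
Codon 3: UUC Phe / UUC Phe — identical.
Codon 4: GUC Val / GGC Gly — nonsynonymous.
Codon 5: AUU Ile / AUC Ile — synonymous.
Codon 6: ACC Thr / ACU Thr — synonymous.
Codon 7: GCA Ala / UGC Cys — nonsynonymous.
Codon 8: UUU Phe / CCU Pro — nonsynonymous.
Codon 9: AUG Met / CGG Arg — nonsynonymous.
Codon 10: CGU Arg / CGG Arg — synonymous.
Nonsynonymous differences: 5.

5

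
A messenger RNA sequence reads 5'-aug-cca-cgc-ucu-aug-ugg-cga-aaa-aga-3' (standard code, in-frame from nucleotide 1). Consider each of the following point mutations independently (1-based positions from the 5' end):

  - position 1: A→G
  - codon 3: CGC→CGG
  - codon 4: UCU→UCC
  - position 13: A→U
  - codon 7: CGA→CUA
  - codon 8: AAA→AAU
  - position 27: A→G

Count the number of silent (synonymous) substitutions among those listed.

Codon 1: AUG (Met) → GUG (Val) — missense.
Codon 3: CGC (Arg) → CGG (Arg) — synonymous.
Codon 4: UCU (Ser) → UCC (Ser) — synonymous.
Codon 5: AUG (Met) → UUG (Leu) — missense.
Codon 7: CGA (Arg) → CUA (Leu) — missense.
Codon 8: AAA (Lys) → AAU (Asn) — missense.
Codon 9: AGA (Arg) → AGG (Arg) — synonymous.
Synonymous: 3 of 7.

3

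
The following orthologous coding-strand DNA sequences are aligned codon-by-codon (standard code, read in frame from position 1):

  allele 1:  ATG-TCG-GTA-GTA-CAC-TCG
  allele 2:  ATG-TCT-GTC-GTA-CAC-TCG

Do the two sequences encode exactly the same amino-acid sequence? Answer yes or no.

Codon 1: ATG Met / ATG Met — identical.
Codon 2: TCG Ser / TCT Ser — synonymous.
Codon 3: GTA Val / GTC Val — synonymous.
Codon 4: GTA Val / GTA Val — identical.
Codon 5: CAC His / CAC His — identical.
Codon 6: TCG Ser / TCG Ser — identical.
Nonsynonymous differences: 0 → same protein.

yes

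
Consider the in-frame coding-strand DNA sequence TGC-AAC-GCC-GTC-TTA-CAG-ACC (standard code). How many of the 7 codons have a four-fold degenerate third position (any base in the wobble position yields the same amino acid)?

Codon 1 TGC (Cys): third position 2-fold.
Codon 2 AAC (Asn): third position 2-fold.
Codon 3 GCC (Ala): third position 4-fold.
Codon 4 GTC (Val): third position 4-fold.
Codon 5 TTA (Leu): third position 2-fold.
Codon 6 CAG (Gln): third position 2-fold.
Codon 7 ACC (Thr): third position 4-fold.
Four-fold degenerate third positions: 3.

3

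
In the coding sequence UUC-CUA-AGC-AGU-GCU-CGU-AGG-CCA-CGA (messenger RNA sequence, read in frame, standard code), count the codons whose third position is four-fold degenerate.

5

Codon 1 UUC (Phe): third position 2-fold.
Codon 2 CUA (Leu): third position 4-fold.
Codon 3 AGC (Ser): third position 2-fold.
Codon 4 AGU (Ser): third position 2-fold.
Codon 5 GCU (Ala): third position 4-fold.
Codon 6 CGU (Arg): third position 4-fold.
Codon 7 AGG (Arg): third position 2-fold.
Codon 8 CCA (Pro): third position 4-fold.
Codon 9 CGA (Arg): third position 4-fold.
Four-fold degenerate third positions: 5.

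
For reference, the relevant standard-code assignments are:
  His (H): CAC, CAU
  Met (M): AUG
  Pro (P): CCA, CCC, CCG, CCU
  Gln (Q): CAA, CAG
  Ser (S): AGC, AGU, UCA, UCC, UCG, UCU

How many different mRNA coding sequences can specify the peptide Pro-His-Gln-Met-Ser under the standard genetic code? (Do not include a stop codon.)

96

Pro: 4 codons.
His: 2 codons.
Gln: 2 codons.
Met: 1 codon.
Ser: 6 codons.
4 × 2 × 2 × 1 × 6 = 96.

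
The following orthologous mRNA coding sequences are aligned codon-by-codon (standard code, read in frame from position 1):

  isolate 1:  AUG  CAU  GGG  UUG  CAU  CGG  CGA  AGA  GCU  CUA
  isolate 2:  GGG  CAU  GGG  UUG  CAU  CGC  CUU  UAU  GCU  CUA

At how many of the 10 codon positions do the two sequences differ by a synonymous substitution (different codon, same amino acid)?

Codon 1: AUG Met / GGG Gly — nonsynonymous.
Codon 2: CAU His / CAU His — identical.
Codon 3: GGG Gly / GGG Gly — identical.
Codon 4: UUG Leu / UUG Leu — identical.
Codon 5: CAU His / CAU His — identical.
Codon 6: CGG Arg / CGC Arg — synonymous.
Codon 7: CGA Arg / CUU Leu — nonsynonymous.
Codon 8: AGA Arg / UAU Tyr — nonsynonymous.
Codon 9: GCU Ala / GCU Ala — identical.
Codon 10: CUA Leu / CUA Leu — identical.
Synonymous differences: 1.

1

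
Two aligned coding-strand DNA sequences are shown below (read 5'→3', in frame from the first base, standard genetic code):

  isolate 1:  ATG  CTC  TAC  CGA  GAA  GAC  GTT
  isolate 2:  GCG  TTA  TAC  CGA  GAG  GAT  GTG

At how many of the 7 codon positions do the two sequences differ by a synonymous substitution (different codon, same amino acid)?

4

Codon 1: ATG Met / GCG Ala — nonsynonymous.
Codon 2: CTC Leu / TTA Leu — synonymous.
Codon 3: TAC Tyr / TAC Tyr — identical.
Codon 4: CGA Arg / CGA Arg — identical.
Codon 5: GAA Glu / GAG Glu — synonymous.
Codon 6: GAC Asp / GAT Asp — synonymous.
Codon 7: GTT Val / GTG Val — synonymous.
Synonymous differences: 4.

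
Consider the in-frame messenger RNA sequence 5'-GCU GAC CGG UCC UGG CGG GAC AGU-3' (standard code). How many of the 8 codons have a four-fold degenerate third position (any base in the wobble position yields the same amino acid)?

4

Codon 1 GCU (Ala): third position 4-fold.
Codon 2 GAC (Asp): third position 2-fold.
Codon 3 CGG (Arg): third position 4-fold.
Codon 4 UCC (Ser): third position 4-fold.
Codon 5 UGG (Trp): third position 1-fold.
Codon 6 CGG (Arg): third position 4-fold.
Codon 7 GAC (Asp): third position 2-fold.
Codon 8 AGU (Ser): third position 2-fold.
Four-fold degenerate third positions: 4.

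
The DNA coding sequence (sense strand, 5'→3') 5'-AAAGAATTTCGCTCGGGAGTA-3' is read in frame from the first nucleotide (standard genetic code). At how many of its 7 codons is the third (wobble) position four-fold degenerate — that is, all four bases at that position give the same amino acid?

Codon 1 AAA (Lys): third position 2-fold.
Codon 2 GAA (Glu): third position 2-fold.
Codon 3 TTT (Phe): third position 2-fold.
Codon 4 CGC (Arg): third position 4-fold.
Codon 5 TCG (Ser): third position 4-fold.
Codon 6 GGA (Gly): third position 4-fold.
Codon 7 GTA (Val): third position 4-fold.
Four-fold degenerate third positions: 4.

4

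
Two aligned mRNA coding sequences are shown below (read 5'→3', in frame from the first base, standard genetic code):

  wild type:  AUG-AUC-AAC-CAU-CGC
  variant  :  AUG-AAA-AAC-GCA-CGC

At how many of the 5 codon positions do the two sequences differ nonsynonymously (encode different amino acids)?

2

Codon 1: AUG Met / AUG Met — identical.
Codon 2: AUC Ile / AAA Lys — nonsynonymous.
Codon 3: AAC Asn / AAC Asn — identical.
Codon 4: CAU His / GCA Ala — nonsynonymous.
Codon 5: CGC Arg / CGC Arg — identical.
Nonsynonymous differences: 2.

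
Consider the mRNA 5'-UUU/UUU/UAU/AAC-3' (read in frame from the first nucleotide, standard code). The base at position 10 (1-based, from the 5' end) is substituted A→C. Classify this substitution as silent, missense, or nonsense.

missense

Position 10 falls in codon 4: AAC → Asn.
After the substitution the codon is CAC → His.
Asn ≠ His, so this is a missense mutation.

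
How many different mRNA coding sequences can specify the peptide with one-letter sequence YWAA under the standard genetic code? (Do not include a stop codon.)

32

Tyr: 2 codons.
Trp: 1 codon.
Ala: 4 codons.
Ala: 4 codons.
2 × 1 × 4 × 4 = 32.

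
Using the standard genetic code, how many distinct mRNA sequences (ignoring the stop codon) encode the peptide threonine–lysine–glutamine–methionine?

Thr: 4 codons.
Lys: 2 codons.
Gln: 2 codons.
Met: 1 codon.
4 × 2 × 2 × 1 = 16.

16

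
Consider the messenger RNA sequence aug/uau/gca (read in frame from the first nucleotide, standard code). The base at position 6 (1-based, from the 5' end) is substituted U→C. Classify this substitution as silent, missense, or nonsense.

silent

Position 6 falls in codon 2: UAU → Tyr.
After the substitution the codon is UAC → Tyr.
Both encode Tyr, so the change is synonymous.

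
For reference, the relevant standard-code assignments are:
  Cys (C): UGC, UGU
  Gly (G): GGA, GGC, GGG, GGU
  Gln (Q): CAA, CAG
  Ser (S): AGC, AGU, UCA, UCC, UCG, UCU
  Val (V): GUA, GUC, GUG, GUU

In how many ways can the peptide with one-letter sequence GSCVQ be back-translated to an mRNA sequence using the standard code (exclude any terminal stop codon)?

384

Gly: 4 codons.
Ser: 6 codons.
Cys: 2 codons.
Val: 4 codons.
Gln: 2 codons.
4 × 6 × 2 × 4 × 2 = 384.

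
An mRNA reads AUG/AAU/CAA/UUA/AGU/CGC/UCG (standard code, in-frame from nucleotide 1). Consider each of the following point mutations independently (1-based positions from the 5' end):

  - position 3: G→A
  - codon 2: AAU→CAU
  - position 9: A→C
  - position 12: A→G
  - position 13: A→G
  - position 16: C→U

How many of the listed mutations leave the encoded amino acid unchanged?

Codon 1: AUG (Met) → AUA (Ile) — missense.
Codon 2: AAU (Asn) → CAU (His) — missense.
Codon 3: CAA (Gln) → CAC (His) — missense.
Codon 4: UUA (Leu) → UUG (Leu) — synonymous.
Codon 5: AGU (Ser) → GGU (Gly) — missense.
Codon 6: CGC (Arg) → UGC (Cys) — missense.
Synonymous: 1 of 6.

1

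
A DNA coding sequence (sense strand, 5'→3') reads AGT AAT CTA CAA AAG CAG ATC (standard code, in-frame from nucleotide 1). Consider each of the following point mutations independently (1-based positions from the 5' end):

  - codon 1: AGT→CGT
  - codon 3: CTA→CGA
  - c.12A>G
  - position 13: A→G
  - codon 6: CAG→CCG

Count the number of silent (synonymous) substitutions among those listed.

Codon 1: AGT (Ser) → CGT (Arg) — missense.
Codon 3: CTA (Leu) → CGA (Arg) — missense.
Codon 4: CAA (Gln) → CAG (Gln) — synonymous.
Codon 5: AAG (Lys) → GAG (Glu) — missense.
Codon 6: CAG (Gln) → CCG (Pro) — missense.
Synonymous: 1 of 5.

1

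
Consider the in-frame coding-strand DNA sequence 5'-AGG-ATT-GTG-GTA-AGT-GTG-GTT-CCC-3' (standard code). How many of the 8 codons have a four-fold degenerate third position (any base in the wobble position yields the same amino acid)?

5

Codon 1 AGG (Arg): third position 2-fold.
Codon 2 ATT (Ile): third position 3-fold.
Codon 3 GTG (Val): third position 4-fold.
Codon 4 GTA (Val): third position 4-fold.
Codon 5 AGT (Ser): third position 2-fold.
Codon 6 GTG (Val): third position 4-fold.
Codon 7 GTT (Val): third position 4-fold.
Codon 8 CCC (Pro): third position 4-fold.
Four-fold degenerate third positions: 5.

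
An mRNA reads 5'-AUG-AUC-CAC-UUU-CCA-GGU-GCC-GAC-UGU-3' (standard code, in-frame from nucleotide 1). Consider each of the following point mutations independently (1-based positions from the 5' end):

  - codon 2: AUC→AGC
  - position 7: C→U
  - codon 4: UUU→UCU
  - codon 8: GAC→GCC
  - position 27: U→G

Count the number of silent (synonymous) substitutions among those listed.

0

Codon 2: AUC (Ile) → AGC (Ser) — missense.
Codon 3: CAC (His) → UAC (Tyr) — missense.
Codon 4: UUU (Phe) → UCU (Ser) — missense.
Codon 8: GAC (Asp) → GCC (Ala) — missense.
Codon 9: UGU (Cys) → UGG (Trp) — missense.
Synonymous: 0 of 5.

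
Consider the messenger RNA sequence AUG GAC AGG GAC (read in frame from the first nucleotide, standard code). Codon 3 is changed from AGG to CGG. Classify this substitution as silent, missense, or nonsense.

silent

Position 7 falls in codon 3: AGG → Arg.
After the substitution the codon is CGG → Arg.
Both encode Arg, so the change is synonymous.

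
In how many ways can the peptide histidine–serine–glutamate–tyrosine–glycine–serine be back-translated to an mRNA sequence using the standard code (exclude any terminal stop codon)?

His: 2 codons.
Ser: 6 codons.
Glu: 2 codons.
Tyr: 2 codons.
Gly: 4 codons.
Ser: 6 codons.
2 × 6 × 2 × 2 × 4 × 6 = 1152.

1152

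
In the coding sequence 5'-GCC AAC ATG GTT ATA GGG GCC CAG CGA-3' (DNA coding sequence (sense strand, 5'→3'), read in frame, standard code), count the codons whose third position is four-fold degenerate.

5

Codon 1 GCC (Ala): third position 4-fold.
Codon 2 AAC (Asn): third position 2-fold.
Codon 3 ATG (Met): third position 1-fold.
Codon 4 GTT (Val): third position 4-fold.
Codon 5 ATA (Ile): third position 3-fold.
Codon 6 GGG (Gly): third position 4-fold.
Codon 7 GCC (Ala): third position 4-fold.
Codon 8 CAG (Gln): third position 2-fold.
Codon 9 CGA (Arg): third position 4-fold.
Four-fold degenerate third positions: 5.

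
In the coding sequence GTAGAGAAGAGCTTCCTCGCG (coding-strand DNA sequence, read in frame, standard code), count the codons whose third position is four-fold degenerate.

Codon 1 GTA (Val): third position 4-fold.
Codon 2 GAG (Glu): third position 2-fold.
Codon 3 AAG (Lys): third position 2-fold.
Codon 4 AGC (Ser): third position 2-fold.
Codon 5 TTC (Phe): third position 2-fold.
Codon 6 CTC (Leu): third position 4-fold.
Codon 7 GCG (Ala): third position 4-fold.
Four-fold degenerate third positions: 3.

3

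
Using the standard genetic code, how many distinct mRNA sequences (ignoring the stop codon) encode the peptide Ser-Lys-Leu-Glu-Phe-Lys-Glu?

Ser: 6 codons.
Lys: 2 codons.
Leu: 6 codons.
Glu: 2 codons.
Phe: 2 codons.
Lys: 2 codons.
Glu: 2 codons.
6 × 2 × 6 × 2 × 2 × 2 × 2 = 1152.

1152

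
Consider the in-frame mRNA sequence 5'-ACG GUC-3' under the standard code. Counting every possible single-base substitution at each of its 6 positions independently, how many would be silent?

Codon 1 (ACG, Thr): 3 synonymous substitutions.
Codon 2 (GUC, Val): 3 synonymous substitutions.
Total: 3 + 3 = 6.

6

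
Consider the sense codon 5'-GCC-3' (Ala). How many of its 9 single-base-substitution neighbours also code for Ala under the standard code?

Position 1: none → 0 synonymous.
Position 2: none → 0 synonymous.
Position 3: GCU, GCA, GCG → 3 synonymous.
Total: 0 + 0 + 3 = 3.

3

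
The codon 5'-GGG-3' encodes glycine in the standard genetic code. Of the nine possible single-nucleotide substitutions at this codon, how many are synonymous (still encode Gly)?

Position 1: none → 0 synonymous.
Position 2: none → 0 synonymous.
Position 3: GGT, GGC, GGA → 3 synonymous.
Total: 0 + 0 + 3 = 3.

3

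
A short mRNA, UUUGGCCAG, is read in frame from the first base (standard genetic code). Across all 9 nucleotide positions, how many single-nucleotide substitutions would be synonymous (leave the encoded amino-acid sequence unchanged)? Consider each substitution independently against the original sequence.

5

Codon 1 (UUU, Phe): 1 synonymous substitution.
Codon 2 (GGC, Gly): 3 synonymous substitutions.
Codon 3 (CAG, Gln): 1 synonymous substitution.
Total: 1 + 3 + 1 = 5.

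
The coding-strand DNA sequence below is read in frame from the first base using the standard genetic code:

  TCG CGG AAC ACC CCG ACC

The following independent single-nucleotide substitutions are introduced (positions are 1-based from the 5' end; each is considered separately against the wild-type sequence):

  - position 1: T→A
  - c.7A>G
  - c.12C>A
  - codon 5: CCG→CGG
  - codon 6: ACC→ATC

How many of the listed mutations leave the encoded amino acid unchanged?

Codon 1: TCG (Ser) → ACG (Thr) — missense.
Codon 3: AAC (Asn) → GAC (Asp) — missense.
Codon 4: ACC (Thr) → ACA (Thr) — synonymous.
Codon 5: CCG (Pro) → CGG (Arg) — missense.
Codon 6: ACC (Thr) → ATC (Ile) — missense.
Synonymous: 1 of 5.

1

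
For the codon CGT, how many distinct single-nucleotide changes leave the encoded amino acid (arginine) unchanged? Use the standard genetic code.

3

Position 1: none → 0 synonymous.
Position 2: none → 0 synonymous.
Position 3: CGC, CGA, CGG → 3 synonymous.
Total: 0 + 0 + 3 = 3.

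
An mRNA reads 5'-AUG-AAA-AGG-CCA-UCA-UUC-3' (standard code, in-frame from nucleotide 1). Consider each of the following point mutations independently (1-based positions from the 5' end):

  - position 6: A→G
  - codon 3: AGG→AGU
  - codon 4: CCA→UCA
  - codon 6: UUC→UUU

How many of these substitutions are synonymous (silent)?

2

Codon 2: AAA (Lys) → AAG (Lys) — synonymous.
Codon 3: AGG (Arg) → AGU (Ser) — missense.
Codon 4: CCA (Pro) → UCA (Ser) — missense.
Codon 6: UUC (Phe) → UUU (Phe) — synonymous.
Synonymous: 2 of 4.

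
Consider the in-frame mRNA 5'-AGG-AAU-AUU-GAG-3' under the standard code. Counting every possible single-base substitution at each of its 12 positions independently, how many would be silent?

6

Codon 1 (AGG, Arg): 2 synonymous substitutions.
Codon 2 (AAU, Asn): 1 synonymous substitution.
Codon 3 (AUU, Ile): 2 synonymous substitutions.
Codon 4 (GAG, Glu): 1 synonymous substitution.
Total: 2 + 1 + 2 + 1 = 6.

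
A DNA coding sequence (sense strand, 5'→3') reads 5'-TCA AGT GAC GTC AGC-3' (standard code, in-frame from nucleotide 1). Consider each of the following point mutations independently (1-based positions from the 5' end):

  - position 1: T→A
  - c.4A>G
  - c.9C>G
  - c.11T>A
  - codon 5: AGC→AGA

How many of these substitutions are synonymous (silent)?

0

Codon 1: TCA (Ser) → ACA (Thr) — missense.
Codon 2: AGT (Ser) → GGT (Gly) — missense.
Codon 3: GAC (Asp) → GAG (Glu) — missense.
Codon 4: GTC (Val) → GAC (Asp) — missense.
Codon 5: AGC (Ser) → AGA (Arg) — missense.
Synonymous: 0 of 5.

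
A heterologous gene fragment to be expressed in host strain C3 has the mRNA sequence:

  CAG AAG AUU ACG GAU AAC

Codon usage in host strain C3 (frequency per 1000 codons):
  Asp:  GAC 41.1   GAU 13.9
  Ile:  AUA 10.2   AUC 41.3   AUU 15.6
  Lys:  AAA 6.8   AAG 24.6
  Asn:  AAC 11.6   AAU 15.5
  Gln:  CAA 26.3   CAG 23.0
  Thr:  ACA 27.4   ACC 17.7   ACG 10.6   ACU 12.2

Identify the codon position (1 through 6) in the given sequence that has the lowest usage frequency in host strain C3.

4

Codon 1 CAG (Gln): 23.0 per 1000.
Codon 2 AAG (Lys): 24.6 per 1000.
Codon 3 AUU (Ile): 15.6 per 1000.
Codon 4 ACG (Thr): 10.6 per 1000.
Codon 5 GAU (Asp): 13.9 per 1000.
Codon 6 AAC (Asn): 11.6 per 1000.
Lowest frequency is 10.6 at codon 4.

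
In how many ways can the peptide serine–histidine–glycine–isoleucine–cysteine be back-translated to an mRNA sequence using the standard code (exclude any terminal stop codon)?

288

Ser: 6 codons.
His: 2 codons.
Gly: 4 codons.
Ile: 3 codons.
Cys: 2 codons.
6 × 2 × 4 × 3 × 2 = 288.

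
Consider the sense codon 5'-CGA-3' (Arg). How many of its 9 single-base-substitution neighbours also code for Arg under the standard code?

Position 1: AGA → 1 synonymous.
Position 2: none → 0 synonymous.
Position 3: CGU, CGC, CGG → 3 synonymous.
Total: 1 + 0 + 3 = 4.

4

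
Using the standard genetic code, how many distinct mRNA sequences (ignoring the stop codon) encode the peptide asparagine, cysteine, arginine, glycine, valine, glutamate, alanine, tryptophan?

Asn: 2 codons.
Cys: 2 codons.
Arg: 6 codons.
Gly: 4 codons.
Val: 4 codons.
Glu: 2 codons.
Ala: 4 codons.
Trp: 1 codon.
2 × 2 × 6 × 4 × 4 × 2 × 4 × 1 = 3072.

3072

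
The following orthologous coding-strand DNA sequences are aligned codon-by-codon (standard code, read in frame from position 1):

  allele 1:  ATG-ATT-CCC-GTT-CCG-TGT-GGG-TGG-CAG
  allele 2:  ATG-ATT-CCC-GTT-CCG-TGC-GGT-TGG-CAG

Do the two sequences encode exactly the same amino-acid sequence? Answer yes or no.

yes

Codon 1: ATG Met / ATG Met — identical.
Codon 2: ATT Ile / ATT Ile — identical.
Codon 3: CCC Pro / CCC Pro — identical.
Codon 4: GTT Val / GTT Val — identical.
Codon 5: CCG Pro / CCG Pro — identical.
Codon 6: TGT Cys / TGC Cys — synonymous.
Codon 7: GGG Gly / GGT Gly — synonymous.
Codon 8: TGG Trp / TGG Trp — identical.
Codon 9: CAG Gln / CAG Gln — identical.
Nonsynonymous differences: 0 → same protein.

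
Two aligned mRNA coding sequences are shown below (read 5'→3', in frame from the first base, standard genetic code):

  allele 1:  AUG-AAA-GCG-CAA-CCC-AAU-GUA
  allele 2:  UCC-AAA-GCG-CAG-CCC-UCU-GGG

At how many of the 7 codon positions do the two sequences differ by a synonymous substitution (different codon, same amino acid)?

1

Codon 1: AUG Met / UCC Ser — nonsynonymous.
Codon 2: AAA Lys / AAA Lys — identical.
Codon 3: GCG Ala / GCG Ala — identical.
Codon 4: CAA Gln / CAG Gln — synonymous.
Codon 5: CCC Pro / CCC Pro — identical.
Codon 6: AAU Asn / UCU Ser — nonsynonymous.
Codon 7: GUA Val / GGG Gly — nonsynonymous.
Synonymous differences: 1.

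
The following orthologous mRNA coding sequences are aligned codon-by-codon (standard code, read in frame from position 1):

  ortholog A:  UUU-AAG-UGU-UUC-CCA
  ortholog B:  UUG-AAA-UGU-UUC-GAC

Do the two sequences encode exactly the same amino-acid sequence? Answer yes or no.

Codon 1: UUU Phe / UUG Leu — nonsynonymous.
Codon 2: AAG Lys / AAA Lys — synonymous.
Codon 3: UGU Cys / UGU Cys — identical.
Codon 4: UUC Phe / UUC Phe — identical.
Codon 5: CCA Pro / GAC Asp — nonsynonymous.
Nonsynonymous differences: 2 → different protein.

no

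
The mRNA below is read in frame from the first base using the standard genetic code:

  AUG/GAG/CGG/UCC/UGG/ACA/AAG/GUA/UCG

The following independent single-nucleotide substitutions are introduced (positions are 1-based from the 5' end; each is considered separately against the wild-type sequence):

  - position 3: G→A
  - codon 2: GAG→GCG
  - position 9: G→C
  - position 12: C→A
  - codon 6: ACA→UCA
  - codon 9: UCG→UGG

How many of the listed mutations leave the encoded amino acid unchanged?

2

Codon 1: AUG (Met) → AUA (Ile) — missense.
Codon 2: GAG (Glu) → GCG (Ala) — missense.
Codon 3: CGG (Arg) → CGC (Arg) — synonymous.
Codon 4: UCC (Ser) → UCA (Ser) — synonymous.
Codon 6: ACA (Thr) → UCA (Ser) — missense.
Codon 9: UCG (Ser) → UGG (Trp) — missense.
Synonymous: 2 of 6.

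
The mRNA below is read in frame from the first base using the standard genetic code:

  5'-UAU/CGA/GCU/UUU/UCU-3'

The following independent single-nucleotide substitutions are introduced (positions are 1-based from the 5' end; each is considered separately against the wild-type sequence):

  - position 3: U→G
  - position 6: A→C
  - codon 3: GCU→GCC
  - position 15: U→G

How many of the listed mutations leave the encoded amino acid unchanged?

3

Codon 1: UAU (Tyr) → UAG (Stop) — nonsense.
Codon 2: CGA (Arg) → CGC (Arg) — synonymous.
Codon 3: GCU (Ala) → GCC (Ala) — synonymous.
Codon 5: UCU (Ser) → UCG (Ser) — synonymous.
Synonymous: 3 of 4.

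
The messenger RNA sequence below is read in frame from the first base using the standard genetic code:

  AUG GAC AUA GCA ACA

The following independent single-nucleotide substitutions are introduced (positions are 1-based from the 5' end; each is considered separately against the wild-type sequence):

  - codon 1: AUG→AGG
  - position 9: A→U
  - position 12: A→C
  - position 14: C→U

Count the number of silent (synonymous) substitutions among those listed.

Codon 1: AUG (Met) → AGG (Arg) — missense.
Codon 3: AUA (Ile) → AUU (Ile) — synonymous.
Codon 4: GCA (Ala) → GCC (Ala) — synonymous.
Codon 5: ACA (Thr) → AUA (Ile) — missense.
Synonymous: 2 of 4.

2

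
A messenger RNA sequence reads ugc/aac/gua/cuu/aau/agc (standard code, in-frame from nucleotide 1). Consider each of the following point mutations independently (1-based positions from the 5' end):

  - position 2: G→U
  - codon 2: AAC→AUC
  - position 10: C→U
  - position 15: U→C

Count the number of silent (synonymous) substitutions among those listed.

Codon 1: UGC (Cys) → UUC (Phe) — missense.
Codon 2: AAC (Asn) → AUC (Ile) — missense.
Codon 4: CUU (Leu) → UUU (Phe) — missense.
Codon 5: AAU (Asn) → AAC (Asn) — synonymous.
Synonymous: 1 of 4.

1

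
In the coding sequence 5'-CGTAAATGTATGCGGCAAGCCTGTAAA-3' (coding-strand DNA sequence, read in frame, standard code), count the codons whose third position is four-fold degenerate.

3

Codon 1 CGT (Arg): third position 4-fold.
Codon 2 AAA (Lys): third position 2-fold.
Codon 3 TGT (Cys): third position 2-fold.
Codon 4 ATG (Met): third position 1-fold.
Codon 5 CGG (Arg): third position 4-fold.
Codon 6 CAA (Gln): third position 2-fold.
Codon 7 GCC (Ala): third position 4-fold.
Codon 8 TGT (Cys): third position 2-fold.
Codon 9 AAA (Lys): third position 2-fold.
Four-fold degenerate third positions: 3.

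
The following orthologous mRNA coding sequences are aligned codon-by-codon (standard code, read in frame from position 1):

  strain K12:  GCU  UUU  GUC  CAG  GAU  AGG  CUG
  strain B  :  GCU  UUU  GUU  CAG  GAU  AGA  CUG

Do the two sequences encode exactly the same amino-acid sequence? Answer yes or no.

Codon 1: GCU Ala / GCU Ala — identical.
Codon 2: UUU Phe / UUU Phe — identical.
Codon 3: GUC Val / GUU Val — synonymous.
Codon 4: CAG Gln / CAG Gln — identical.
Codon 5: GAU Asp / GAU Asp — identical.
Codon 6: AGG Arg / AGA Arg — synonymous.
Codon 7: CUG Leu / CUG Leu — identical.
Nonsynonymous differences: 0 → same protein.

yes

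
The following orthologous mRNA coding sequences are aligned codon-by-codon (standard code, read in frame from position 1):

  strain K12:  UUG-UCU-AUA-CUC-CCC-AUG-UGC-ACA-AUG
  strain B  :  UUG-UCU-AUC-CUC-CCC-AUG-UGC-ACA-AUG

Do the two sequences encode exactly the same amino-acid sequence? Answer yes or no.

yes

Codon 1: UUG Leu / UUG Leu — identical.
Codon 2: UCU Ser / UCU Ser — identical.
Codon 3: AUA Ile / AUC Ile — synonymous.
Codon 4: CUC Leu / CUC Leu — identical.
Codon 5: CCC Pro / CCC Pro — identical.
Codon 6: AUG Met / AUG Met — identical.
Codon 7: UGC Cys / UGC Cys — identical.
Codon 8: ACA Thr / ACA Thr — identical.
Codon 9: AUG Met / AUG Met — identical.
Nonsynonymous differences: 0 → same protein.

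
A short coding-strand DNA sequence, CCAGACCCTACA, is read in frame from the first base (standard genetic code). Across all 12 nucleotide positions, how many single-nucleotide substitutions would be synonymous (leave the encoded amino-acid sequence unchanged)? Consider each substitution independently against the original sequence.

10

Codon 1 (CCA, Pro): 3 synonymous substitutions.
Codon 2 (GAC, Asp): 1 synonymous substitution.
Codon 3 (CCT, Pro): 3 synonymous substitutions.
Codon 4 (ACA, Thr): 3 synonymous substitutions.
Total: 3 + 1 + 3 + 3 = 10.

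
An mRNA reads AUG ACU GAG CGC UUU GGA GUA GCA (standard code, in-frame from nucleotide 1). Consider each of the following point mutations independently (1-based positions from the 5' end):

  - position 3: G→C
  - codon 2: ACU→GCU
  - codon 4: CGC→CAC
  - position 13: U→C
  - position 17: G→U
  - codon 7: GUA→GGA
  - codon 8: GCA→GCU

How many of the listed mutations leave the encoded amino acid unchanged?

Codon 1: AUG (Met) → AUC (Ile) — missense.
Codon 2: ACU (Thr) → GCU (Ala) — missense.
Codon 4: CGC (Arg) → CAC (His) — missense.
Codon 5: UUU (Phe) → CUU (Leu) — missense.
Codon 6: GGA (Gly) → GUA (Val) — missense.
Codon 7: GUA (Val) → GGA (Gly) — missense.
Codon 8: GCA (Ala) → GCU (Ala) — synonymous.
Synonymous: 1 of 7.

1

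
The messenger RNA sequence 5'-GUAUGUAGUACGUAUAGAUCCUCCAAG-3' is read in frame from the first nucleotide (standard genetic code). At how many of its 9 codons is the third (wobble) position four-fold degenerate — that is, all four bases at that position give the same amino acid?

Codon 1 GUA (Val): third position 4-fold.
Codon 2 UGU (Cys): third position 2-fold.
Codon 3 AGU (Ser): third position 2-fold.
Codon 4 ACG (Thr): third position 4-fold.
Codon 5 UAU (Tyr): third position 2-fold.
Codon 6 AGA (Arg): third position 2-fold.
Codon 7 UCC (Ser): third position 4-fold.
Codon 8 UCC (Ser): third position 4-fold.
Codon 9 AAG (Lys): third position 2-fold.
Four-fold degenerate third positions: 4.

4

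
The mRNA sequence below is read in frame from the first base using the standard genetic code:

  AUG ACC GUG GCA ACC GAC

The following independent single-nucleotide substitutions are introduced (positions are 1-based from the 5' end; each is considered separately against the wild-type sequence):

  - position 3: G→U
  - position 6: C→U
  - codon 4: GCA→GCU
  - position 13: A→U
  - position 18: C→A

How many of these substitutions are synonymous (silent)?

Codon 1: AUG (Met) → AUU (Ile) — missense.
Codon 2: ACC (Thr) → ACU (Thr) — synonymous.
Codon 4: GCA (Ala) → GCU (Ala) — synonymous.
Codon 5: ACC (Thr) → UCC (Ser) — missense.
Codon 6: GAC (Asp) → GAA (Glu) — missense.
Synonymous: 2 of 5.

2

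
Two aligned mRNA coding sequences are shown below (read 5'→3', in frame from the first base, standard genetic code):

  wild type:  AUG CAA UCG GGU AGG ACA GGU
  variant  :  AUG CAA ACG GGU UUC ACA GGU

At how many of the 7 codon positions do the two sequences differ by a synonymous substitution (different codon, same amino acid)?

Codon 1: AUG Met / AUG Met — identical.
Codon 2: CAA Gln / CAA Gln — identical.
Codon 3: UCG Ser / ACG Thr — nonsynonymous.
Codon 4: GGU Gly / GGU Gly — identical.
Codon 5: AGG Arg / UUC Phe — nonsynonymous.
Codon 6: ACA Thr / ACA Thr — identical.
Codon 7: GGU Gly / GGU Gly — identical.
Synonymous differences: 0.

0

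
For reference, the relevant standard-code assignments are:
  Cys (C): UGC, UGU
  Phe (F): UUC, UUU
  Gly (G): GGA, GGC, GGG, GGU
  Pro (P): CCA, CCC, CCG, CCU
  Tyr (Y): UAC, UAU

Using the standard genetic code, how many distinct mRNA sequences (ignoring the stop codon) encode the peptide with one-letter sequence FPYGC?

128

Phe: 2 codons.
Pro: 4 codons.
Tyr: 2 codons.
Gly: 4 codons.
Cys: 2 codons.
2 × 4 × 2 × 4 × 2 = 128.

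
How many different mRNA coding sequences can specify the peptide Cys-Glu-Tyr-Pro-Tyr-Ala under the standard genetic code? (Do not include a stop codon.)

Cys: 2 codons.
Glu: 2 codons.
Tyr: 2 codons.
Pro: 4 codons.
Tyr: 2 codons.
Ala: 4 codons.
2 × 2 × 2 × 4 × 2 × 4 = 256.

256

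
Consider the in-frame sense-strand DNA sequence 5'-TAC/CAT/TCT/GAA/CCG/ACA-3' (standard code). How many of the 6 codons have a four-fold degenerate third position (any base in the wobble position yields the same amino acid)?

Codon 1 TAC (Tyr): third position 2-fold.
Codon 2 CAT (His): third position 2-fold.
Codon 3 TCT (Ser): third position 4-fold.
Codon 4 GAA (Glu): third position 2-fold.
Codon 5 CCG (Pro): third position 4-fold.
Codon 6 ACA (Thr): third position 4-fold.
Four-fold degenerate third positions: 3.

3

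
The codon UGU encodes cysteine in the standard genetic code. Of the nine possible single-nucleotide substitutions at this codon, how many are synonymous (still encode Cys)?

Position 1: none → 0 synonymous.
Position 2: none → 0 synonymous.
Position 3: UGC → 1 synonymous.
Total: 0 + 0 + 1 = 1.

1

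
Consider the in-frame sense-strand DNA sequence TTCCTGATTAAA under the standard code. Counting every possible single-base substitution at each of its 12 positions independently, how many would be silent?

Codon 1 (TTC, Phe): 1 synonymous substitution.
Codon 2 (CTG, Leu): 4 synonymous substitutions.
Codon 3 (ATT, Ile): 2 synonymous substitutions.
Codon 4 (AAA, Lys): 1 synonymous substitution.
Total: 1 + 4 + 2 + 1 = 8.

8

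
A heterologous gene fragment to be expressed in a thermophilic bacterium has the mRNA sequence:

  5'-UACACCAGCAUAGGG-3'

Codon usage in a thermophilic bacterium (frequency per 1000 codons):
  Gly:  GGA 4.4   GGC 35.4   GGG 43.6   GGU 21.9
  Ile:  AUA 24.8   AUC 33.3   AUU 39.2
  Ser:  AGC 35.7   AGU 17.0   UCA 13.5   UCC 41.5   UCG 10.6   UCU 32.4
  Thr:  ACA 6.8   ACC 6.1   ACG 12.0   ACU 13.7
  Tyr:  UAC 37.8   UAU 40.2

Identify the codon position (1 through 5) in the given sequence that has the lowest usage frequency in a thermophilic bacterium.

2

Codon 1 UAC (Tyr): 37.8 per 1000.
Codon 2 ACC (Thr): 6.1 per 1000.
Codon 3 AGC (Ser): 35.7 per 1000.
Codon 4 AUA (Ile): 24.8 per 1000.
Codon 5 GGG (Gly): 43.6 per 1000.
Lowest frequency is 6.1 at codon 2.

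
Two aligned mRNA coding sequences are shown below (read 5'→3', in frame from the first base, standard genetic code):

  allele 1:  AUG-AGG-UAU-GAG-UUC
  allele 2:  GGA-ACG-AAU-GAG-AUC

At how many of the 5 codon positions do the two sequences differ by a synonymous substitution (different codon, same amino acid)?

Codon 1: AUG Met / GGA Gly — nonsynonymous.
Codon 2: AGG Arg / ACG Thr — nonsynonymous.
Codon 3: UAU Tyr / AAU Asn — nonsynonymous.
Codon 4: GAG Glu / GAG Glu — identical.
Codon 5: UUC Phe / AUC Ile — nonsynonymous.
Synonymous differences: 0.

0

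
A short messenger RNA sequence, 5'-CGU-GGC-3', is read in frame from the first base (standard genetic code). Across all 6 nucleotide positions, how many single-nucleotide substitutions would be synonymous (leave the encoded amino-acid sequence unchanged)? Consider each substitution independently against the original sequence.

Codon 1 (CGU, Arg): 3 synonymous substitutions.
Codon 2 (GGC, Gly): 3 synonymous substitutions.
Total: 3 + 3 = 6.

6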